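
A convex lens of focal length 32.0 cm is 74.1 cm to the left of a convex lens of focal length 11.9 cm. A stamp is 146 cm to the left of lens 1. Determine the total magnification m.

Lens 1: 1/d_i1 = 1/(32.0) − 1/(146) = 0.02440, so d_i1 = 40.98 cm; m₁ = −d_i1/d_o1 = -0.2807.
d_o2 = 74.1 − (40.98) = 33.12 cm.
Lens 2: 1/d_i2 = 1/(11.9) − 1/(33.12) = 0.05384, so d_i2 = 18.57 cm; m₂ = −d_i2/d_o2 = -0.5608.
m = m₁·m₂ = (-0.2807)(-0.5608) = +0.157.

m = +0.157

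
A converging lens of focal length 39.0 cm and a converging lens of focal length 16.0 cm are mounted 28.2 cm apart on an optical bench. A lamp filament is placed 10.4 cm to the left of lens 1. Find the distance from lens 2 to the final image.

Lens 1: 1/d_i1 = 1/f₁ − 1/d_o1 = 1/(39.0) − 1/(10.4) = -0.07051, so d_i1 = -14.18 cm.
The intermediate image is 14.18 cm to the left of lens 1 (virtual), which is 28.2 − (-14.18) = 42.38 cm to the left of lens 2, so d_o2 = +42.38 cm.
Lens 2: 1/d_i2 = 1/f₂ − 1/d_o2 = 1/(16.0) − 1/(42.38) = 0.03890, so d_i2 = 25.7 cm.
The final image is real, 25.7 cm to the right of lens 2 (overall magnification ≈ -0.83).

25.7 cm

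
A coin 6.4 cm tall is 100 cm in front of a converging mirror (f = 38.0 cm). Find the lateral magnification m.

1/d_i = 1/f − 1/d_o = 1/(38.00) − 1/(100) = 0.01632, so d_i = 61.29 cm.
m = −d_i/d_o = −(61.29)/(100) = -0.613.
The image is real, inverted and reduced, in front of the mirror.

m = -0.613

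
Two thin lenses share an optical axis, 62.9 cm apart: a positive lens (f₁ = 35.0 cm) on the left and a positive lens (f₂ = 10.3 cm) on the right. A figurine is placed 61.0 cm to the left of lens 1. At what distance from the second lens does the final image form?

Lens 1: 1/d_i1 = 1/f₁ − 1/d_o1 = 1/(35.0) − 1/(61.0) = 0.01218, so d_i1 = 82.12 cm.
The intermediate image is 82.12 cm to the right of lens 1, which lies 19.22 cm to the right of lens 2 — a virtual object — so d_o2 = −19.22 cm.
Lens 2: 1/d_i2 = 1/f₂ − 1/d_o2 = 1/(10.3) − 1/(-19.22) = 0.1491, so d_i2 = 6.71 cm.
The final image is real, 6.71 cm to the right of lens 2 (overall magnification ≈ -0.47).

6.71 cm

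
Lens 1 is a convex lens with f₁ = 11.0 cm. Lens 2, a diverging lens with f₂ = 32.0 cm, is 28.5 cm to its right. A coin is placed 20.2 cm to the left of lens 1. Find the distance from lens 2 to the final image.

Lens 1: 1/d_i1 = 1/f₁ − 1/d_o1 = 1/(11.0) − 1/(20.2) = 0.04140, so d_i1 = 24.15 cm.
The intermediate image is 24.15 cm to the right of lens 1, which is 28.5 − (24.15) = 4.350 cm to the left of lens 2, so d_o2 = +4.350 cm.
Lens 2 is diverging, so f₂ = −32.0 cm.
Lens 2: 1/d_i2 = 1/f₂ − 1/d_o2 = 1/(-32.0) − 1/(4.350) = -0.2611, so d_i2 = -3.83 cm.
The final image is virtual, 3.83 cm to the left of lens 2 (overall magnification ≈ -1.1).

3.83 cm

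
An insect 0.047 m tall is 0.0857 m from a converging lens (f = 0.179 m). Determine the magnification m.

1/d_i = 1/f − 1/d_o = 1/(0.1790) − 1/(0.0857) = -6.082, so d_i = -0.1644 m.
m = −d_i/d_o = −(-0.1644)/(0.0857) = +1.92.
The image is virtual, upright and enlarged, on the same side as the object.

m = +1.92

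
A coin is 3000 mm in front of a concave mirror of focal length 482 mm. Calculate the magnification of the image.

m = -0.191

1/d_i = 1/f − 1/d_o = 1/(482.0) − 1/(3000) = 0.001741, so d_i = 574.3 mm.
m = −d_i/d_o = −(574.3)/(3000) = -0.191.
The image is real, inverted and reduced, in front of the mirror.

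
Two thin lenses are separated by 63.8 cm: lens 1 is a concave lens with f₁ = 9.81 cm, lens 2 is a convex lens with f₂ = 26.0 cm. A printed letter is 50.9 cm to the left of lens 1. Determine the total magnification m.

m = -0.0913

f₁ = −9.81 cm (diverging).
Lens 1: 1/d_i1 = 1/(-9.81) − 1/(50.9) = -0.1216, so d_i1 = -8.225 cm; m₁ = −d_i1/d_o1 = +0.1616.
d_o2 = 63.8 − (-8.225) = 72.02 cm.
Lens 2: 1/d_i2 = 1/(26.0) − 1/(72.02) = 0.02458, so d_i2 = 40.69 cm; m₂ = −d_i2/d_o2 = -0.5650.
m = m₁·m₂ = (+0.1616)(-0.5650) = -0.0913.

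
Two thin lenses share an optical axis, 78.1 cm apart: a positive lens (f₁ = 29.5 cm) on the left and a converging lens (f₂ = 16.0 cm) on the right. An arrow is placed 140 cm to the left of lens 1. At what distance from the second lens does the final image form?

26.4 cm

Lens 1: 1/d_i1 = 1/f₁ − 1/d_o1 = 1/(29.5) − 1/(140) = 0.02676, so d_i1 = 37.38 cm.
The intermediate image is 37.38 cm to the right of lens 1, which is 78.1 − (37.38) = 40.72 cm to the left of lens 2, so d_o2 = +40.72 cm.
Lens 2: 1/d_i2 = 1/f₂ − 1/d_o2 = 1/(16.0) − 1/(40.72) = 0.03794, so d_i2 = 26.4 cm.
The final image is real, 26.4 cm to the right of lens 2 (overall magnification ≈ 0.17).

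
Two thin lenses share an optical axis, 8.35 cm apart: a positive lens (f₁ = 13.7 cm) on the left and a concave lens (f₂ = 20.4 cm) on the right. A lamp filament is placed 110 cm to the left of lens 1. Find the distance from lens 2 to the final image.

11.4 cm

Lens 1: 1/d_i1 = 1/f₁ − 1/d_o1 = 1/(13.7) − 1/(110) = 0.06390, so d_i1 = 15.65 cm.
The intermediate image is 15.65 cm to the right of lens 1, which lies 7.300 cm to the right of lens 2 — a virtual object — so d_o2 = −7.300 cm.
Lens 2 is diverging, so f₂ = −20.4 cm.
Lens 2: 1/d_i2 = 1/f₂ − 1/d_o2 = 1/(-20.4) − 1/(-7.300) = 0.08797, so d_i2 = 11.4 cm.
The final image is real, 11.4 cm to the right of lens 2 (overall magnification ≈ -0.22).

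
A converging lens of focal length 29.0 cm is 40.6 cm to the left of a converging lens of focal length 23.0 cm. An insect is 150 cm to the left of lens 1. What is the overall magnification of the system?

m = -0.300

Lens 1: 1/d_i1 = 1/(29.0) − 1/(150) = 0.02782, so d_i1 = 35.95 cm; m₁ = −d_i1/d_o1 = -0.2397.
d_o2 = 40.6 − (35.95) = 4.650 cm.
Lens 2: 1/d_i2 = 1/(23.0) − 1/(4.650) = -0.1716, so d_i2 = -5.828 cm; m₂ = −d_i2/d_o2 = +1.253.
m = m₁·m₂ = (-0.2397)(+1.253) = -0.300.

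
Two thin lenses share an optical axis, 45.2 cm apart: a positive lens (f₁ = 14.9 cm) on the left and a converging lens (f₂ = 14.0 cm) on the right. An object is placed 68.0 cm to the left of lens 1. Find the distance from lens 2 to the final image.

Lens 1: 1/d_i1 = 1/f₁ − 1/d_o1 = 1/(14.9) − 1/(68.0) = 0.05241, so d_i1 = 19.08 cm.
The intermediate image is 19.08 cm to the right of lens 1, which is 45.2 − (19.08) = 26.12 cm to the left of lens 2, so d_o2 = +26.12 cm.
Lens 2: 1/d_i2 = 1/f₂ − 1/d_o2 = 1/(14.0) − 1/(26.12) = 0.03314, so d_i2 = 30.2 cm.
The final image is real, 30.2 cm to the right of lens 2 (overall magnification ≈ 0.32).

30.2 cm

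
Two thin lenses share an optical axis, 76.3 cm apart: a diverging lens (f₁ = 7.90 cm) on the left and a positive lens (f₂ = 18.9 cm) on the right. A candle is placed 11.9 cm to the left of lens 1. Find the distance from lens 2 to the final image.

Lens 1 is diverging, so f₁ = −7.90 cm.
Lens 1: 1/d_i1 = 1/f₁ − 1/d_o1 = 1/(-7.90) − 1/(11.9) = -0.2106, so d_i1 = -4.748 cm.
The intermediate image is 4.748 cm to the left of lens 1 (virtual), which is 76.3 − (-4.748) = 81.05 cm to the left of lens 2, so d_o2 = +81.05 cm.
Lens 2: 1/d_i2 = 1/f₂ − 1/d_o2 = 1/(18.9) − 1/(81.05) = 0.04057, so d_i2 = 24.6 cm.
The final image is real, 24.6 cm to the right of lens 2 (overall magnification ≈ -0.12).

24.6 cm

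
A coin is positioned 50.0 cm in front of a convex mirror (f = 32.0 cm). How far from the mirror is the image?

For a convex mirror, f = -32.0 cm.
Mirror equation: 1/v = 1/f − 1/u = 1/(-32.00) − 1/(50.0) = -0.03125 − 0.02000 = -0.05125, so v = -19.5 cm.
The image is virtual, upright and reduced, behind the mirror.

19.5 cm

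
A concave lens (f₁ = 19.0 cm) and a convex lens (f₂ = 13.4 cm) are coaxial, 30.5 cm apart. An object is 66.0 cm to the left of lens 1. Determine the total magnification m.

f₁ = −19.0 cm (diverging).
Lens 1: 1/d_i1 = 1/(-19.0) − 1/(66.0) = -0.06778, so d_i1 = -14.75 cm; m₁ = −d_i1/d_o1 = +0.2235.
d_o2 = 30.5 − (-14.75) = 45.25 cm.
Lens 2: 1/d_i2 = 1/(13.4) − 1/(45.25) = 0.05253, so d_i2 = 19.04 cm; m₂ = −d_i2/d_o2 = -0.4207.
m = m₁·m₂ = (+0.2235)(-0.4207) = -0.0940.

m = -0.0940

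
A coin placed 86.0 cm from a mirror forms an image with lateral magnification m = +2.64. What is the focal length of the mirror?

f = 138 cm (concave)

m = −d_i/d_o ⇒ d_i = −m·d_o = −(+2.64)·(86.0) = -227.0 cm.
1/f = 1/d_o + 1/d_i = 1/(86.0) + 1/(-227.0) = 0.007223, so f = 138 cm.
Since f is positive, the mirror is concave.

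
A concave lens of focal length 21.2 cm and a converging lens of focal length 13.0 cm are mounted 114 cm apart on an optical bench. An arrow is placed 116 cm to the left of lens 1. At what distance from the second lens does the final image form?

14.4 cm

Lens 1 is diverging, so f₁ = −21.2 cm.
Lens 1: 1/d_i1 = 1/f₁ − 1/d_o1 = 1/(-21.2) − 1/(116) = -0.05579, so d_i1 = -17.92 cm.
The intermediate image is 17.92 cm to the left of lens 1 (virtual), which is 114 − (-17.92) = 131.9 cm to the left of lens 2, so d_o2 = +131.9 cm.
Lens 2: 1/d_i2 = 1/f₂ − 1/d_o2 = 1/(13.0) − 1/(131.9) = 0.06934, so d_i2 = 14.4 cm.
The final image is real, 14.4 cm to the right of lens 2 (overall magnification ≈ -0.017).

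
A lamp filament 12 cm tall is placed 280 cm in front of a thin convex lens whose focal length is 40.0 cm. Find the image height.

1/d_i = 1/f − 1/d_o = 1/(40.00) − 1/(280) = 0.02143, so d_i = 46.67 cm.
m = −d_i/d_o = -0.1667.
|h_i| = |m|·h_o = 0.1667 × 12 = 2.00 cm. The image is real, inverted and reduced, on the far side of the lens.

2.00 cm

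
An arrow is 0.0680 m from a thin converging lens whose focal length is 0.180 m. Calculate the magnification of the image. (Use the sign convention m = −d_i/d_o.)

1/d_i = 1/f − 1/d_o = 1/(0.1800) − 1/(0.0680) = -9.150, so d_i = -0.1093 m.
m = −d_i/d_o = −(-0.1093)/(0.0680) = +1.61.
The image is virtual, upright and enlarged, on the same side as the object.

m = +1.61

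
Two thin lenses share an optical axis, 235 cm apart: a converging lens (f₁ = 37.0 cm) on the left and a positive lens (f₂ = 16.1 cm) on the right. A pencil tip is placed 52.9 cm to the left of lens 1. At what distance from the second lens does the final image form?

Lens 1: 1/d_i1 = 1/f₁ − 1/d_o1 = 1/(37.0) − 1/(52.9) = 0.008123, so d_i1 = 123.1 cm.
The intermediate image is 123.1 cm to the right of lens 1, which is 235 − (123.1) = 111.9 cm to the left of lens 2, so d_o2 = +111.9 cm.
Lens 2: 1/d_i2 = 1/f₂ − 1/d_o2 = 1/(16.1) − 1/(111.9) = 0.05318, so d_i2 = 18.8 cm.
The final image is real, 18.8 cm to the right of lens 2 (overall magnification ≈ 0.39).

18.8 cm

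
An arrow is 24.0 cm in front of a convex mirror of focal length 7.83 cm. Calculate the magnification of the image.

m = +0.246

For a convex mirror, f = -7.83 cm.
1/d_i = 1/f − 1/d_o = 1/(-7.830) − 1/(24.0) = -0.1694, so d_i = -5.904 cm.
m = −d_i/d_o = −(-5.904)/(24.0) = +0.246.
The image is virtual, upright and reduced, behind the mirror.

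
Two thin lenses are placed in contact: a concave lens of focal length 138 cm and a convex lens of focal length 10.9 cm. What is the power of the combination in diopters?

P₁ = 1/f₁ = 1/(-1.38 m) = -0.7246 D; P₂ = 1/f₂ = 1/(0.109 m) = +9.174 D.
For thin lenses in contact, P = P₁ + P₂ = (-0.7246) + (+9.174) = +8.45 D.

P = +8.45 D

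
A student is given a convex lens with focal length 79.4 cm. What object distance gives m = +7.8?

69.2 cm

m = −d_i/d_o ⇒ d_i = −m·d_o.
1/f = 1/d_o + 1/d_i = 1/d_o − 1/(m·d_o) = (1 − 1/m)/d_o, so d_o = f(1 − 1/m) = (79.40)(1 − 1/(+7.8)) = 69.2 cm.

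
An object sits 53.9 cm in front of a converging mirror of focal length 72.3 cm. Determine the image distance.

212 cm

Mirror equation: 1/v = 1/f − 1/u = 1/(72.30) − 1/(53.9) = 0.01383 − 0.01855 = -0.004722, so v = -212 cm.
The image is virtual, upright and enlarged, behind the mirror.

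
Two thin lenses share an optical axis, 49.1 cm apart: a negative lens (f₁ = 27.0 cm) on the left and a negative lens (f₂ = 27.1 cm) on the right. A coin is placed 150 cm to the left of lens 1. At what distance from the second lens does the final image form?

19.7 cm

Lens 1 is diverging, so f₁ = −27.0 cm.
Lens 1: 1/d_i1 = 1/f₁ − 1/d_o1 = 1/(-27.0) − 1/(150) = -0.04370, so d_i1 = -22.88 cm.
The intermediate image is 22.88 cm to the left of lens 1 (virtual), which is 49.1 − (-22.88) = 71.98 cm to the left of lens 2, so d_o2 = +71.98 cm.
Lens 2 is diverging, so f₂ = −27.1 cm.
Lens 2: 1/d_i2 = 1/f₂ − 1/d_o2 = 1/(-27.1) − 1/(71.98) = -0.05079, so d_i2 = -19.7 cm.
The final image is virtual, 19.7 cm to the left of lens 2 (overall magnification ≈ 0.042).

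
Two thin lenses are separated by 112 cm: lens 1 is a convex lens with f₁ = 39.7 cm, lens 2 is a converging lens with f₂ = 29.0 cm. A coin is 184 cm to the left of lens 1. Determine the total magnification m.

Lens 1: 1/d_i1 = 1/(39.7) − 1/(184) = 0.01975, so d_i1 = 50.62 cm; m₁ = −d_i1/d_o1 = -0.2751.
d_o2 = 112 − (50.62) = 61.38 cm.
Lens 2: 1/d_i2 = 1/(29.0) − 1/(61.38) = 0.01819, so d_i2 = 54.97 cm; m₂ = −d_i2/d_o2 = -0.8956.
m = m₁·m₂ = (-0.2751)(-0.8956) = +0.246.

m = +0.246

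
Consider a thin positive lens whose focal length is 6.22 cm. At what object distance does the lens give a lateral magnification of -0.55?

17.5 cm

m = −d_i/d_o ⇒ d_i = −m·d_o.
1/f = 1/d_o + 1/d_i = 1/d_o − 1/(m·d_o) = (1 − 1/m)/d_o, so d_o = f(1 − 1/m) = (6.220)(1 − 1/(-0.55)) = 17.5 cm.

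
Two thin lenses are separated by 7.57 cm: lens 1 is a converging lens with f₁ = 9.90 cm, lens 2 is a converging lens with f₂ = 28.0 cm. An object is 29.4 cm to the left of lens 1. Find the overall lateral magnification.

m = -0.402

Lens 1: 1/d_i1 = 1/(9.90) − 1/(29.4) = 0.06700, so d_i1 = 14.93 cm; m₁ = −d_i1/d_o1 = -0.5078.
d_o2 = 7.57 − (14.93) = -7.360 cm (virtual object).
Lens 2: 1/d_i2 = 1/(28.0) − 1/(-7.360) = 0.1716, so d_i2 = 5.828 cm; m₂ = −d_i2/d_o2 = +0.7919.
m = m₁·m₂ = (-0.5078)(+0.7919) = -0.402.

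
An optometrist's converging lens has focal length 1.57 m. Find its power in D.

P = 1/f = 1/(1.57 m) = +0.637 D.

P = +0.637 D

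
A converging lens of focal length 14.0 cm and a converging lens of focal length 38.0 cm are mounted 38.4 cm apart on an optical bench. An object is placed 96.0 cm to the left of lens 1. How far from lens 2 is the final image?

52.3 cm

Lens 1: 1/d_i1 = 1/f₁ − 1/d_o1 = 1/(14.0) − 1/(96.0) = 0.06101, so d_i1 = 16.39 cm.
The intermediate image is 16.39 cm to the right of lens 1, which is 38.4 − (16.39) = 22.01 cm to the left of lens 2, so d_o2 = +22.01 cm.
Lens 2: 1/d_i2 = 1/f₂ − 1/d_o2 = 1/(38.0) − 1/(22.01) = -0.01912, so d_i2 = -52.3 cm.
The final image is virtual, 52.3 cm to the left of lens 2 (overall magnification ≈ -0.41).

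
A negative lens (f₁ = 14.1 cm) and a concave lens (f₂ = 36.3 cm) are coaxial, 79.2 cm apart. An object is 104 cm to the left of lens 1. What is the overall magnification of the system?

f₁ = −14.1 cm (diverging).
Lens 1: 1/d_i1 = 1/(-14.1) − 1/(104) = -0.08054, so d_i1 = -12.42 cm; m₁ = −d_i1/d_o1 = +0.1194.
d_o2 = 79.2 − (-12.42) = 91.62 cm.
f₂ = −36.3 cm (diverging).
Lens 2: 1/d_i2 = 1/(-36.3) − 1/(91.62) = -0.03846, so d_i2 = -26.00 cm; m₂ = −d_i2/d_o2 = +0.2838.
m = m₁·m₂ = (+0.1194)(+0.2838) = +0.0339.

m = +0.0339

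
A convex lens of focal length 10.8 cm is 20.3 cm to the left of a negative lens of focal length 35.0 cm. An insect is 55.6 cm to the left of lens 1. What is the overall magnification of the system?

Lens 1: 1/d_i1 = 1/(10.8) − 1/(55.6) = 0.07461, so d_i1 = 13.40 cm; m₁ = −d_i1/d_o1 = -0.2410.
d_o2 = 20.3 − (13.40) = 6.900 cm.
f₂ = −35.0 cm (diverging).
Lens 2: 1/d_i2 = 1/(-35.0) − 1/(6.900) = -0.1735, so d_i2 = -5.764 cm; m₂ = −d_i2/d_o2 = +0.8353.
m = m₁·m₂ = (-0.2410)(+0.8353) = -0.201.

m = -0.201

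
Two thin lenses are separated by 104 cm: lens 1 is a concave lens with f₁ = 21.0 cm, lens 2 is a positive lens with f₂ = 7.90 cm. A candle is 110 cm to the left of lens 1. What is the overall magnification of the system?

m = -0.0111

f₁ = −21.0 cm (diverging).
Lens 1: 1/d_i1 = 1/(-21.0) − 1/(110) = -0.05671, so d_i1 = -17.63 cm; m₁ = −d_i1/d_o1 = +0.1603.
d_o2 = 104 − (-17.63) = 121.6 cm.
Lens 2: 1/d_i2 = 1/(7.90) − 1/(121.6) = 0.1184, so d_i2 = 8.449 cm; m₂ = −d_i2/d_o2 = -0.06948.
m = m₁·m₂ = (+0.1603)(-0.06948) = -0.0111.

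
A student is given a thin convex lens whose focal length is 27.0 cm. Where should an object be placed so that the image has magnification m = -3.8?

m = −d_i/d_o ⇒ d_i = −m·d_o.
1/f = 1/d_o + 1/d_i = 1/d_o − 1/(m·d_o) = (1 − 1/m)/d_o, so d_o = f(1 − 1/m) = (27.00)(1 − 1/(-3.8)) = 34.1 cm.

34.1 cm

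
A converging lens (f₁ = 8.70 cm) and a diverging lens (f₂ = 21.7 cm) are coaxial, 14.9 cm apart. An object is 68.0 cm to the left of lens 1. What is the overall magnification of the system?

Lens 1: 1/d_i1 = 1/(8.70) − 1/(68.0) = 0.1002, so d_i1 = 9.976 cm; m₁ = −d_i1/d_o1 = -0.1467.
d_o2 = 14.9 − (9.976) = 4.924 cm.
f₂ = −21.7 cm (diverging).
Lens 2: 1/d_i2 = 1/(-21.7) − 1/(4.924) = -0.2492, so d_i2 = -4.013 cm; m₂ = −d_i2/d_o2 = +0.8151.
m = m₁·m₂ = (-0.1467)(+0.8151) = -0.120.

m = -0.120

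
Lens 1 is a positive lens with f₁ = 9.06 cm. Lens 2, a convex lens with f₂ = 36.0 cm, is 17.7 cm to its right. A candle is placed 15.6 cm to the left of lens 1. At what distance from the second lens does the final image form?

3.53 cm

Lens 1: 1/d_i1 = 1/f₁ − 1/d_o1 = 1/(9.06) − 1/(15.6) = 0.04627, so d_i1 = 21.61 cm.
The intermediate image is 21.61 cm to the right of lens 1, which lies 3.910 cm to the right of lens 2 — a virtual object — so d_o2 = −3.910 cm.
Lens 2: 1/d_i2 = 1/f₂ − 1/d_o2 = 1/(36.0) − 1/(-3.910) = 0.2835, so d_i2 = 3.53 cm.
The final image is real, 3.53 cm to the right of lens 2 (overall magnification ≈ -1.2).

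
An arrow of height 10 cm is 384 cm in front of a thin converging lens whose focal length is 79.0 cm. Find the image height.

1/d_i = 1/f − 1/d_o = 1/(79.00) − 1/(384) = 0.01005, so d_i = 99.46 cm.
m = −d_i/d_o = -0.2590.
|h_i| = |m|·h_o = 0.2590 × 10 = 2.59 cm. The image is real, inverted and reduced, on the far side of the lens.

2.59 cm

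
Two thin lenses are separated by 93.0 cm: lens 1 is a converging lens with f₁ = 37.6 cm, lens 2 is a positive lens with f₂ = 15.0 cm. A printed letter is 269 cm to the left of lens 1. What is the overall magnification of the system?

Lens 1: 1/d_i1 = 1/(37.6) − 1/(269) = 0.02288, so d_i1 = 43.71 cm; m₁ = −d_i1/d_o1 = -0.1625.
d_o2 = 93.0 − (43.71) = 49.29 cm.
Lens 2: 1/d_i2 = 1/(15.0) − 1/(49.29) = 0.04638, so d_i2 = 21.56 cm; m₂ = −d_i2/d_o2 = -0.4374.
m = m₁·m₂ = (-0.1625)(-0.4374) = +0.0711.

m = +0.0711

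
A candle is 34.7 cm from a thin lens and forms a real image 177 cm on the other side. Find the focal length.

f = 29.0 cm (converging)

Real image ⇒ d_i = +177 cm.
1/f = 1/d_o + 1/d_i = 1/(34.7) + 1/(177) = 0.03447, so f = 29.0 cm.
Since f is positive, the thin lens is converging.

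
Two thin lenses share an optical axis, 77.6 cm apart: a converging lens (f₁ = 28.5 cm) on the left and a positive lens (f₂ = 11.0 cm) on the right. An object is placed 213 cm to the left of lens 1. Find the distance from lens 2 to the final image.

14.6 cm

Lens 1: 1/d_i1 = 1/f₁ − 1/d_o1 = 1/(28.5) − 1/(213) = 0.03039, so d_i1 = 32.90 cm.
The intermediate image is 32.90 cm to the right of lens 1, which is 77.6 − (32.90) = 44.70 cm to the left of lens 2, so d_o2 = +44.70 cm.
Lens 2: 1/d_i2 = 1/f₂ − 1/d_o2 = 1/(11.0) − 1/(44.70) = 0.06854, so d_i2 = 14.6 cm.
The final image is real, 14.6 cm to the right of lens 2 (overall magnification ≈ 0.050).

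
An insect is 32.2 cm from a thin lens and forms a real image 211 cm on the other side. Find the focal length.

f = 27.9 cm (converging)

Real image ⇒ d_i = +211 cm.
1/f = 1/d_o + 1/d_i = 1/(32.2) + 1/(211) = 0.03580, so f = 27.9 cm.
Since f is positive, the thin lens is converging.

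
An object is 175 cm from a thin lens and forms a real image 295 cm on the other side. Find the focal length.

Real image ⇒ d_i = +295 cm.
1/f = 1/d_o + 1/d_i = 1/(175) + 1/(295) = 0.009104, so f = 110 cm.
Since f is positive, the thin lens is converging.

f = 110 cm (converging)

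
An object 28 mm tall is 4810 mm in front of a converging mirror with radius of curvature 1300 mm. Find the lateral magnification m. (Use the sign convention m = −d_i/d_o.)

f = R/2 = 1300/2 = 650.0 mm.
1/d_i = 1/f − 1/d_o = 1/(650.0) − 1/(4810) = 0.001331, so d_i = 751.6 mm.
m = −d_i/d_o = −(751.6)/(4810) = -0.156.
The image is real, inverted and reduced, in front of the mirror.

m = -0.156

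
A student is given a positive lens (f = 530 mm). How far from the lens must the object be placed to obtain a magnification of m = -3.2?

696 mm

m = −d_i/d_o ⇒ d_i = −m·d_o.
1/f = 1/d_o + 1/d_i = 1/d_o − 1/(m·d_o) = (1 − 1/m)/d_o, so d_o = f(1 − 1/m) = (530.0)(1 − 1/(-3.2)) = 696 mm.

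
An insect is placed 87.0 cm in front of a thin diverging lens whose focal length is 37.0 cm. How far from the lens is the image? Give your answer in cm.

26.0 cm

For a diverging lens, f = -37.0 cm.
Thin-lens equation: 1/d_i = 1/f − 1/d_o = 1/(-37.00) − 1/(87.0) = -0.02703 − 0.01149 = -0.03852, so d_i = -26.0 cm.
The image is virtual, upright and reduced, on the same side as the object.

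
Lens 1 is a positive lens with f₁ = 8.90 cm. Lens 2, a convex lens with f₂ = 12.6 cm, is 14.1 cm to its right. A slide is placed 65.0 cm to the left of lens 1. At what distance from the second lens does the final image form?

5.42 cm

Lens 1: 1/d_i1 = 1/f₁ − 1/d_o1 = 1/(8.90) − 1/(65.0) = 0.09697, so d_i1 = 10.31 cm.
The intermediate image is 10.31 cm to the right of lens 1, which is 14.1 − (10.31) = 3.790 cm to the left of lens 2, so d_o2 = +3.790 cm.
Lens 2: 1/d_i2 = 1/f₂ − 1/d_o2 = 1/(12.6) − 1/(3.790) = -0.1845, so d_i2 = -5.42 cm.
The final image is virtual, 5.42 cm to the left of lens 2 (overall magnification ≈ -0.23).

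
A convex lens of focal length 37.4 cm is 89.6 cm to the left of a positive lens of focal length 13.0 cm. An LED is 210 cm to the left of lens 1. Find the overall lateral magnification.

m = +0.0906

Lens 1: 1/d_i1 = 1/(37.4) − 1/(210) = 0.02198, so d_i1 = 45.50 cm; m₁ = −d_i1/d_o1 = -0.2167.
d_o2 = 89.6 − (45.50) = 44.10 cm.
Lens 2: 1/d_i2 = 1/(13.0) − 1/(44.10) = 0.05425, so d_i2 = 18.43 cm; m₂ = −d_i2/d_o2 = -0.4180.
m = m₁·m₂ = (-0.2167)(-0.4180) = +0.0906.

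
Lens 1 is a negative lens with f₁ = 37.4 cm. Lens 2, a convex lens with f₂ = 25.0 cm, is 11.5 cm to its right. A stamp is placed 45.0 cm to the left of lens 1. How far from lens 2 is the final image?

115 cm

Lens 1 is diverging, so f₁ = −37.4 cm.
Lens 1: 1/d_i1 = 1/f₁ − 1/d_o1 = 1/(-37.4) − 1/(45.0) = -0.04896, so d_i1 = -20.42 cm.
The intermediate image is 20.42 cm to the left of lens 1 (virtual), which is 11.5 − (-20.42) = 31.92 cm to the left of lens 2, so d_o2 = +31.92 cm.
Lens 2: 1/d_i2 = 1/f₂ − 1/d_o2 = 1/(25.0) − 1/(31.92) = 0.008672, so d_i2 = 115 cm.
The final image is real, 115 cm to the right of lens 2 (overall magnification ≈ -1.6).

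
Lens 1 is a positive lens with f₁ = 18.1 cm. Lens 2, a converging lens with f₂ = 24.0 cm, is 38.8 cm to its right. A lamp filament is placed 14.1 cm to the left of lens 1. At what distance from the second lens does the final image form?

31.3 cm

Lens 1: 1/d_i1 = 1/f₁ − 1/d_o1 = 1/(18.1) − 1/(14.1) = -0.01567, so d_i1 = -63.80 cm.
The intermediate image is 63.80 cm to the left of lens 1 (virtual), which is 38.8 − (-63.80) = 102.6 cm to the left of lens 2, so d_o2 = +102.6 cm.
Lens 2: 1/d_i2 = 1/f₂ − 1/d_o2 = 1/(24.0) − 1/(102.6) = 0.03192, so d_i2 = 31.3 cm.
The final image is real, 31.3 cm to the right of lens 2 (overall magnification ≈ -1.4).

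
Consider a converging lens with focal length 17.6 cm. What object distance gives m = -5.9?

m = −d_i/d_o ⇒ d_i = −m·d_o.
1/f = 1/d_o + 1/d_i = 1/d_o − 1/(m·d_o) = (1 − 1/m)/d_o, so d_o = f(1 − 1/m) = (17.60)(1 − 1/(-5.9)) = 20.6 cm.

20.6 cm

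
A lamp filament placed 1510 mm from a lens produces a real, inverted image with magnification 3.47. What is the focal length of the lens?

f = 1170 mm (converging)

m = −d_i/d_o ⇒ d_i = −m·d_o = −(-3.47)·(1510) = 5240 mm.
1/f = 1/d_o + 1/d_i = 1/(1510) + 1/(5240) = 0.0008531, so f = 1170 mm.
Since f is positive, the lens is converging.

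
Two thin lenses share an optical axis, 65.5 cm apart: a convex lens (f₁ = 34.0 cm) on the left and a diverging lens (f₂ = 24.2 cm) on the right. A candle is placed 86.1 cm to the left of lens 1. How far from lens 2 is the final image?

Lens 1: 1/d_i1 = 1/f₁ − 1/d_o1 = 1/(34.0) − 1/(86.1) = 0.01780, so d_i1 = 56.19 cm.
The intermediate image is 56.19 cm to the right of lens 1, which is 65.5 − (56.19) = 9.310 cm to the left of lens 2, so d_o2 = +9.310 cm.
Lens 2 is diverging, so f₂ = −24.2 cm.
Lens 2: 1/d_i2 = 1/f₂ − 1/d_o2 = 1/(-24.2) − 1/(9.310) = -0.1487, so d_i2 = -6.72 cm.
The final image is virtual, 6.72 cm to the left of lens 2 (overall magnification ≈ -0.47).

6.72 cm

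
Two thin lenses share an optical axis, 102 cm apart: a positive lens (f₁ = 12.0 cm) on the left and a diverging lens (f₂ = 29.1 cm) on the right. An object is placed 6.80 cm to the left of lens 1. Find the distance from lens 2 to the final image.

23.3 cm

Lens 1: 1/d_i1 = 1/f₁ − 1/d_o1 = 1/(12.0) − 1/(6.80) = -0.06373, so d_i1 = -15.69 cm.
The intermediate image is 15.69 cm to the left of lens 1 (virtual), which is 102 − (-15.69) = 117.7 cm to the left of lens 2, so d_o2 = +117.7 cm.
Lens 2 is diverging, so f₂ = −29.1 cm.
Lens 2: 1/d_i2 = 1/f₂ − 1/d_o2 = 1/(-29.1) − 1/(117.7) = -0.04286, so d_i2 = -23.3 cm.
The final image is virtual, 23.3 cm to the left of lens 2 (overall magnification ≈ 0.46).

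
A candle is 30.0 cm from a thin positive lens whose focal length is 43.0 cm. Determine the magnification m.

m = +3.31

1/d_i = 1/f − 1/d_o = 1/(43.00) − 1/(30.0) = -0.01008, so d_i = -99.23 cm.
m = −d_i/d_o = −(-99.23)/(30.0) = +3.31.
The image is virtual, upright and enlarged, on the same side as the object.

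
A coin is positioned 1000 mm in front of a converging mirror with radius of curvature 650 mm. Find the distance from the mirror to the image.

f = R/2 = 650/2 = 325.0 mm.
Mirror equation: 1/q = 1/f − 1/p = 1/(325.0) − 1/(1000) = 0.003077 − 0.001000 = 0.002077, so q = 481 mm.
The image is real, inverted and reduced, in front of the mirror.

481 mm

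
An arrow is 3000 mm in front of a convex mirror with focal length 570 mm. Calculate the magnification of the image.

m = +0.160

For a convex mirror, f = -570 mm.
1/d_i = 1/f − 1/d_o = 1/(-570.0) − 1/(3000) = -0.002088, so d_i = -479.0 mm.
m = −d_i/d_o = −(-479.0)/(3000) = +0.160.
The image is virtual, upright and reduced, behind the mirror.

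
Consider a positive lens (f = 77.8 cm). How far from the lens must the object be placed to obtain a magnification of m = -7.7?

87.9 cm

m = −d_i/d_o ⇒ d_i = −m·d_o.
1/f = 1/d_o + 1/d_i = 1/d_o − 1/(m·d_o) = (1 − 1/m)/d_o, so d_o = f(1 − 1/m) = (77.80)(1 − 1/(-7.7)) = 87.9 cm.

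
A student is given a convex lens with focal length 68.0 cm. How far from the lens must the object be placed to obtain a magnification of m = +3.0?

m = −d_i/d_o ⇒ d_i = −m·d_o.
1/f = 1/d_o + 1/d_i = 1/d_o − 1/(m·d_o) = (1 − 1/m)/d_o, so d_o = f(1 − 1/m) = (68.00)(1 − 1/(+3.0)) = 45.3 cm.

45.3 cm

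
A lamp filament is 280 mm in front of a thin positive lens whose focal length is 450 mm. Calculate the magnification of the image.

m = +2.65

1/d_i = 1/f − 1/d_o = 1/(450.0) − 1/(280) = -0.001349, so d_i = -741.2 mm.
m = −d_i/d_o = −(-741.2)/(280) = +2.65.
The image is virtual, upright and enlarged, on the same side as the object.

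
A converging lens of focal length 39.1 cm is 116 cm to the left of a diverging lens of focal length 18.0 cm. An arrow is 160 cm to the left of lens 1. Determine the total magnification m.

Lens 1: 1/d_i1 = 1/(39.1) − 1/(160) = 0.01933, so d_i1 = 51.75 cm; m₁ = −d_i1/d_o1 = -0.3234.
d_o2 = 116 − (51.75) = 64.25 cm.
f₂ = −18.0 cm (diverging).
Lens 2: 1/d_i2 = 1/(-18.0) − 1/(64.25) = -0.07112, so d_i2 = -14.06 cm; m₂ = −d_i2/d_o2 = +0.2188.
m = m₁·m₂ = (-0.3234)(+0.2188) = -0.0708.

m = -0.0708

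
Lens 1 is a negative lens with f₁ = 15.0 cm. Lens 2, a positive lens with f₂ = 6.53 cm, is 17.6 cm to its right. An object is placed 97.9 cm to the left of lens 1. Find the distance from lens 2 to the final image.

8.30 cm

Lens 1 is diverging, so f₁ = −15.0 cm.
Lens 1: 1/d_i1 = 1/f₁ − 1/d_o1 = 1/(-15.0) − 1/(97.9) = -0.07688, so d_i1 = -13.01 cm.
The intermediate image is 13.01 cm to the left of lens 1 (virtual), which is 17.6 − (-13.01) = 30.61 cm to the left of lens 2, so d_o2 = +30.61 cm.
Lens 2: 1/d_i2 = 1/f₂ − 1/d_o2 = 1/(6.53) − 1/(30.61) = 0.1205, so d_i2 = 8.30 cm.
The final image is real, 8.30 cm to the right of lens 2 (overall magnification ≈ -0.036).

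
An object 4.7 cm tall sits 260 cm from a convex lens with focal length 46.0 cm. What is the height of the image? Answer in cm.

1/d_i = 1/f − 1/d_o = 1/(46.00) − 1/(260) = 0.01789, so d_i = 55.89 cm.
m = −d_i/d_o = -0.2150.
|h_i| = |m|·h_o = 0.2150 × 4.7 = 1.01 cm. The image is real, inverted and reduced, on the far side of the lens.

1.01 cm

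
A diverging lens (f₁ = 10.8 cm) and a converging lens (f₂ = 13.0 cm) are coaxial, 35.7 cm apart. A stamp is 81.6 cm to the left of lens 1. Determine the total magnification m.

m = -0.0471

f₁ = −10.8 cm (diverging).
Lens 1: 1/d_i1 = 1/(-10.8) − 1/(81.6) = -0.1048, so d_i1 = -9.538 cm; m₁ = −d_i1/d_o1 = +0.1169.
d_o2 = 35.7 − (-9.538) = 45.24 cm.
Lens 2: 1/d_i2 = 1/(13.0) − 1/(45.24) = 0.05482, so d_i2 = 18.24 cm; m₂ = −d_i2/d_o2 = -0.4032.
m = m₁·m₂ = (+0.1169)(-0.4032) = -0.0471.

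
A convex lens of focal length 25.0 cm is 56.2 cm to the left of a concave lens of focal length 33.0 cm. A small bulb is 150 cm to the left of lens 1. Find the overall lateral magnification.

Lens 1: 1/d_i1 = 1/(25.0) − 1/(150) = 0.03333, so d_i1 = 30.00 cm; m₁ = −d_i1/d_o1 = -0.2000.
d_o2 = 56.2 − (30.00) = 26.20 cm.
f₂ = −33.0 cm (diverging).
Lens 2: 1/d_i2 = 1/(-33.0) − 1/(26.20) = -0.06847, so d_i2 = -14.60 cm; m₂ = −d_i2/d_o2 = +0.5574.
m = m₁·m₂ = (-0.2000)(+0.5574) = -0.111.

m = -0.111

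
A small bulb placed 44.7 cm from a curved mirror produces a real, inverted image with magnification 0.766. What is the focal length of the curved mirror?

m = −d_i/d_o ⇒ d_i = −m·d_o = −(-0.766)·(44.7) = 34.24 cm.
1/f = 1/d_o + 1/d_i = 1/(44.7) + 1/(34.24) = 0.05158, so f = 19.4 cm.
Since f is positive, the curved mirror is concave.

f = 19.4 cm (concave)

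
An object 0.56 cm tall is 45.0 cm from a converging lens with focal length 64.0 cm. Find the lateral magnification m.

1/d_i = 1/f − 1/d_o = 1/(64.00) − 1/(45.0) = -0.006597, so d_i = -151.6 cm.
m = −d_i/d_o = −(-151.6)/(45.0) = +3.37.
The image is virtual, upright and enlarged, on the same side as the object.

m = +3.37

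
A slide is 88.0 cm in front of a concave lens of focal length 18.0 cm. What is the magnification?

For a concave lens, f = -18.0 cm.
1/d_i = 1/f − 1/d_o = 1/(-18.00) − 1/(88.0) = -0.06692, so d_i = -14.94 cm.
m = −d_i/d_o = −(-14.94)/(88.0) = +0.170.
The image is virtual, upright and reduced, on the same side as the object.

m = +0.170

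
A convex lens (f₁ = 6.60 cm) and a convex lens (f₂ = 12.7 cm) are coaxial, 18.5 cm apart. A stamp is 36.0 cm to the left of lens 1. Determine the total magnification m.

Lens 1: 1/d_i1 = 1/(6.60) − 1/(36.0) = 0.1237, so d_i1 = 8.082 cm; m₁ = −d_i1/d_o1 = -0.2245.
d_o2 = 18.5 − (8.082) = 10.42 cm.
Lens 2: 1/d_i2 = 1/(12.7) − 1/(10.42) = -0.01723, so d_i2 = -58.04 cm; m₂ = −d_i2/d_o2 = +5.570.
m = m₁·m₂ = (-0.2245)(+5.570) = -1.25.

m = -1.25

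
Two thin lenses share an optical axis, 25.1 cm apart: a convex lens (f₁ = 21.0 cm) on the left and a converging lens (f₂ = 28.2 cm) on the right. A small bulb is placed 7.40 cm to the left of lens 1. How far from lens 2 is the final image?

124 cm

Lens 1: 1/d_i1 = 1/f₁ − 1/d_o1 = 1/(21.0) − 1/(7.40) = -0.08752, so d_i1 = -11.43 cm.
The intermediate image is 11.43 cm to the left of lens 1 (virtual), which is 25.1 − (-11.43) = 36.53 cm to the left of lens 2, so d_o2 = +36.53 cm.
Lens 2: 1/d_i2 = 1/f₂ − 1/d_o2 = 1/(28.2) − 1/(36.53) = 0.008086, so d_i2 = 124 cm.
The final image is real, 124 cm to the right of lens 2 (overall magnification ≈ -5.2).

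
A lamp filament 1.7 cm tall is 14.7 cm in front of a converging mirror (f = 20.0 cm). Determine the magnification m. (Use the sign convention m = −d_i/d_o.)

m = +3.77

1/d_i = 1/f − 1/d_o = 1/(20.00) − 1/(14.7) = -0.01803, so d_i = -55.47 cm.
m = −d_i/d_o = −(-55.47)/(14.7) = +3.77.
The image is virtual, upright and enlarged, behind the mirror.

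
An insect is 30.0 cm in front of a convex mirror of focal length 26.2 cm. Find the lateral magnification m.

m = +0.466

For a convex mirror, f = -26.2 cm.
1/d_i = 1/f − 1/d_o = 1/(-26.20) − 1/(30.0) = -0.07150, so d_i = -13.99 cm.
m = −d_i/d_o = −(-13.99)/(30.0) = +0.466.
The image is virtual, upright and reduced, behind the mirror.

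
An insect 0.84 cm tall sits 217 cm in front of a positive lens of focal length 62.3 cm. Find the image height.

1/d_i = 1/f − 1/d_o = 1/(62.30) − 1/(217) = 0.01144, so d_i = 87.39 cm.
m = −d_i/d_o = -0.4027.
|h_i| = |m|·h_o = 0.4027 × 0.84 = 0.338 cm. The image is real, inverted and reduced, on the far side of the lens.

0.338 cm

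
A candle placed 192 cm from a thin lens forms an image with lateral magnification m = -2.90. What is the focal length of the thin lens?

m = −d_i/d_o ⇒ d_i = −m·d_o = −(-2.90)·(192) = 556.8 cm.
1/f = 1/d_o + 1/d_i = 1/(192) + 1/(556.8) = 0.007004, so f = 143 cm.
Since f is positive, the thin lens is converging.

f = 143 cm (converging)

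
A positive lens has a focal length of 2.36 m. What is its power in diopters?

P = 1/f = 1/(2.36 m) = +0.424 D.

P = +0.424 D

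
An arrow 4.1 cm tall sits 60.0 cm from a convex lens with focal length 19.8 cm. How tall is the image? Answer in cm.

2.02 cm

1/d_i = 1/f − 1/d_o = 1/(19.80) − 1/(60.0) = 0.03384, so d_i = 29.55 cm.
m = −d_i/d_o = -0.4925.
|h_i| = |m|·h_o = 0.4925 × 4.1 = 2.02 cm. The image is real, inverted and reduced, on the far side of the lens.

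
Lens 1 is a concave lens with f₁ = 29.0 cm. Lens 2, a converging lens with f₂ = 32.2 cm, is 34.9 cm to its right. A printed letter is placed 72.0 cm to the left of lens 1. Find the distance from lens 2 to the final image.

Lens 1 is diverging, so f₁ = −29.0 cm.
Lens 1: 1/d_i1 = 1/f₁ − 1/d_o1 = 1/(-29.0) − 1/(72.0) = -0.04837, so d_i1 = -20.67 cm.
The intermediate image is 20.67 cm to the left of lens 1 (virtual), which is 34.9 − (-20.67) = 55.57 cm to the left of lens 2, so d_o2 = +55.57 cm.
Lens 2: 1/d_i2 = 1/f₂ − 1/d_o2 = 1/(32.2) − 1/(55.57) = 0.01306, so d_i2 = 76.6 cm.
The final image is real, 76.6 cm to the right of lens 2 (overall magnification ≈ -0.40).

76.6 cm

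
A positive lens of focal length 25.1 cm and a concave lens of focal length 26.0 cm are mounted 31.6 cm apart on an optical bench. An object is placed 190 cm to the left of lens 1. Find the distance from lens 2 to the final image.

2.43 cm

Lens 1: 1/d_i1 = 1/f₁ − 1/d_o1 = 1/(25.1) − 1/(190) = 0.03458, so d_i1 = 28.92 cm.
The intermediate image is 28.92 cm to the right of lens 1, which is 31.6 − (28.92) = 2.680 cm to the left of lens 2, so d_o2 = +2.680 cm.
Lens 2 is diverging, so f₂ = −26.0 cm.
Lens 2: 1/d_i2 = 1/f₂ − 1/d_o2 = 1/(-26.0) − 1/(2.680) = -0.4116, so d_i2 = -2.43 cm.
The final image is virtual, 2.43 cm to the left of lens 2 (overall magnification ≈ -0.14).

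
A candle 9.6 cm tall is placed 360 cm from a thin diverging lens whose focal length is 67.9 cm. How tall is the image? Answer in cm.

1.52 cm

For a diverging lens, f = -67.9 cm.
1/d_i = 1/f − 1/d_o = 1/(-67.90) − 1/(360) = -0.01751, so d_i = -57.13 cm.
m = −d_i/d_o = +0.1587.
|h_i| = |m|·h_o = 0.1587 × 9.6 = 1.52 cm. The image is virtual, upright and reduced, on the same side as the object.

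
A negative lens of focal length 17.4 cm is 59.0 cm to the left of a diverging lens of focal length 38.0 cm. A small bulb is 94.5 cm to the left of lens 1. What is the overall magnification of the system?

m = +0.0529

f₁ = −17.4 cm (diverging).
Lens 1: 1/d_i1 = 1/(-17.4) − 1/(94.5) = -0.06805, so d_i1 = -14.69 cm; m₁ = −d_i1/d_o1 = +0.1554.
d_o2 = 59.0 − (-14.69) = 73.69 cm.
f₂ = −38.0 cm (diverging).
Lens 2: 1/d_i2 = 1/(-38.0) − 1/(73.69) = -0.03989, so d_i2 = -25.07 cm; m₂ = −d_i2/d_o2 = +0.3402.
m = m₁·m₂ = (+0.1554)(+0.3402) = +0.0529.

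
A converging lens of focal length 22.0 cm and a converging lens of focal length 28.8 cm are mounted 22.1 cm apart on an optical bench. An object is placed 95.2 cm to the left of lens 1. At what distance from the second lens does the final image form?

5.31 cm

Lens 1: 1/d_i1 = 1/f₁ − 1/d_o1 = 1/(22.0) − 1/(95.2) = 0.03495, so d_i1 = 28.61 cm.
The intermediate image is 28.61 cm to the right of lens 1, which lies 6.510 cm to the right of lens 2 — a virtual object — so d_o2 = −6.510 cm.
Lens 2: 1/d_i2 = 1/f₂ − 1/d_o2 = 1/(28.8) − 1/(-6.510) = 0.1883, so d_i2 = 5.31 cm.
The final image is real, 5.31 cm to the right of lens 2 (overall magnification ≈ -0.25).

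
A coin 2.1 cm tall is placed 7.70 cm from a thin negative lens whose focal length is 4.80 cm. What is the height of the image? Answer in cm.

0.806 cm

For a negative lens, f = -4.80 cm.
1/d_i = 1/f − 1/d_o = 1/(-4.800) − 1/(7.70) = -0.3382, so d_i = -2.957 cm.
m = −d_i/d_o = +0.3840.
|h_i| = |m|·h_o = 0.3840 × 2.1 = 0.806 cm. The image is virtual, upright and reduced, on the same side as the object.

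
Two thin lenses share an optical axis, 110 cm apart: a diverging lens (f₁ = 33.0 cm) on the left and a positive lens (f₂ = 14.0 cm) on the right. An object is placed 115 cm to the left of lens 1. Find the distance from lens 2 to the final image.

15.6 cm

Lens 1 is diverging, so f₁ = −33.0 cm.
Lens 1: 1/d_i1 = 1/f₁ − 1/d_o1 = 1/(-33.0) − 1/(115) = -0.03900, so d_i1 = -25.64 cm.
The intermediate image is 25.64 cm to the left of lens 1 (virtual), which is 110 − (-25.64) = 135.6 cm to the left of lens 2, so d_o2 = +135.6 cm.
Lens 2: 1/d_i2 = 1/f₂ − 1/d_o2 = 1/(14.0) − 1/(135.6) = 0.06405, so d_i2 = 15.6 cm.
The final image is real, 15.6 cm to the right of lens 2 (overall magnification ≈ -0.026).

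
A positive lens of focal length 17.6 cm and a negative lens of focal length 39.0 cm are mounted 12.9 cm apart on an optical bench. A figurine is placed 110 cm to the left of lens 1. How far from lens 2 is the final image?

Lens 1: 1/d_i1 = 1/f₁ − 1/d_o1 = 1/(17.6) − 1/(110) = 0.04773, so d_i1 = 20.95 cm.
The intermediate image is 20.95 cm to the right of lens 1, which lies 8.050 cm to the right of lens 2 — a virtual object — so d_o2 = −8.050 cm.
Lens 2 is diverging, so f₂ = −39.0 cm.
Lens 2: 1/d_i2 = 1/f₂ − 1/d_o2 = 1/(-39.0) − 1/(-8.050) = 0.09858, so d_i2 = 10.1 cm.
The final image is real, 10.1 cm to the right of lens 2 (overall magnification ≈ -0.24).

10.1 cm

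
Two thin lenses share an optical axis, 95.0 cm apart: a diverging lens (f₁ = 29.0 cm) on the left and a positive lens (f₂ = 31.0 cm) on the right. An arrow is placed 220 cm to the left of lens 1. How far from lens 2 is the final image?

41.7 cm

Lens 1 is diverging, so f₁ = −29.0 cm.
Lens 1: 1/d_i1 = 1/f₁ − 1/d_o1 = 1/(-29.0) − 1/(220) = -0.03903, so d_i1 = -25.62 cm.
The intermediate image is 25.62 cm to the left of lens 1 (virtual), which is 95.0 − (-25.62) = 120.6 cm to the left of lens 2, so d_o2 = +120.6 cm.
Lens 2: 1/d_i2 = 1/f₂ − 1/d_o2 = 1/(31.0) − 1/(120.6) = 0.02397, so d_i2 = 41.7 cm.
The final image is real, 41.7 cm to the right of lens 2 (overall magnification ≈ -0.040).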